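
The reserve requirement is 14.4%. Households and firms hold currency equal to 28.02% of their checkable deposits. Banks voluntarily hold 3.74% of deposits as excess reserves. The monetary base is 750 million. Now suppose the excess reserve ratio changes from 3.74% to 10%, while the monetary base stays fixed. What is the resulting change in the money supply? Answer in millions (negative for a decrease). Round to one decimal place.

-248.4 million

Initially m₁ = (1 + 0.2802) / (0.144 + 0.0374 + 0.2802) ≈ 2.77340, so M₁ = 2.77340 × 750 = 2080.05 million.
After the change m₂ = (1 + 0.2802) / (0.144 + 0.1 + 0.2802) ≈ 2.44220, so M₂ = 2.44220 × 750 = 1831.65 million.
ΔM = M₂ − M₁ = 1831.65 − 2080.05 = -248.4 million.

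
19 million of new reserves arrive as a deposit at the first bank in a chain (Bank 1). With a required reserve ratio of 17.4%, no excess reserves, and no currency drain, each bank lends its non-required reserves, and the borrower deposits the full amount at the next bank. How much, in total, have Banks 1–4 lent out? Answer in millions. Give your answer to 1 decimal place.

Bank i lends (1 − rr)^i of the original deposit: Bank 1 lends 19·0.8260 = 15.6940, Bank 2 lends 19·0.8260² ≈ 12.9632, and so on.
Summing a geometric series: total = 19·[0.8260·(1 − 0.8260^4) / (1 − 0.8260)] ≈ 48.2094 million.

48.2 million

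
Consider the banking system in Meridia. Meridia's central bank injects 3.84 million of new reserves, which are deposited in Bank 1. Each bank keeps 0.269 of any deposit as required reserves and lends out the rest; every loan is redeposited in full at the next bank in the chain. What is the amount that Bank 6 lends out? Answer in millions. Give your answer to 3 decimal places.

0.586 million

Each bank lends a fraction (1 − rr) = 0.7310 of the deposit it receives, so Bank 6 receives 3.84·0.7310^5 and lends 3.84·0.7310^6 ≈ 0.5859 million.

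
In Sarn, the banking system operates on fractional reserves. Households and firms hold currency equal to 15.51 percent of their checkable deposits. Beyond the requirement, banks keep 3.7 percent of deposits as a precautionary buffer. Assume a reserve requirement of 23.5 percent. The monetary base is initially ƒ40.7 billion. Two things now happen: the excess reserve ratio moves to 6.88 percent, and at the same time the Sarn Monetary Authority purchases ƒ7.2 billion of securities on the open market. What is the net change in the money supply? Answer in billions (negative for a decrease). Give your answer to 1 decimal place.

ƒ10.5 billion

Before: m₁ = (1 + 0.1551) / (0.235 + 0.037 + 0.1551) ≈ 2.7045, MB₁ = 40.7, so M₁ = 2.7045 × 40.7 ≈ 110.0731 billion.
After: m₂ = (1 + 0.1551) / (0.235 + 0.0688 + 0.1551) ≈ 2.5171, MB₂ = 40.7 + 7.2 = 47.9, so M₂ = 2.5171 × 47.9 ≈ 120.5691 billion.
ΔM = M₂ − M₁ = 120.5691 − 110.0731 = 10.496 billion.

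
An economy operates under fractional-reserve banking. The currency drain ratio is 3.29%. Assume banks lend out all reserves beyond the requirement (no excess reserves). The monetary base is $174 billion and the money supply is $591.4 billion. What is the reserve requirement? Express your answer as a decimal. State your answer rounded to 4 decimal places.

0.2710

Using m = M/MB = 591.4/174 ≈ 3.398851. Since m = (1 + c)/(c + rr + e), the denominator satisfies c + rr + e = (1 + c)/m = (1 + 0.0329) / 3.398851 ≈ 0.303897.
With c = 0.0329 and e = 0, the reserve requirement is 0.303897 − 0.0329 − 0 = 0.270997.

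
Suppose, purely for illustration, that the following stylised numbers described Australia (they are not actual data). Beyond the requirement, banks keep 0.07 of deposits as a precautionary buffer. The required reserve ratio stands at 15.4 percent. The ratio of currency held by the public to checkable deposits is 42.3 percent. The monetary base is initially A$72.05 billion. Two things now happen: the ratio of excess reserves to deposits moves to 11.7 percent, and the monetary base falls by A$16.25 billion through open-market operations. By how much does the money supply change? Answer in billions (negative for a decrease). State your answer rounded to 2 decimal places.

Before: m₁ = (1 + 0.423) / (0.154 + 0.07 + 0.423) ≈ 2.19938, MB₁ = 72.05, so M₁ = 2.19938 × 72.05 ≈ 158.4653 billion.
After: m₂ = (1 + 0.423) / (0.154 + 0.117 + 0.423) ≈ 2.05043, MB₂ = 72.05 − 16.25 = 55.8, so M₂ = 2.05043 × 55.8 ≈ 114.414 billion.
ΔM = M₂ − M₁ = 114.414 − 158.4653 = -44.0513 billion.

-44.05 billion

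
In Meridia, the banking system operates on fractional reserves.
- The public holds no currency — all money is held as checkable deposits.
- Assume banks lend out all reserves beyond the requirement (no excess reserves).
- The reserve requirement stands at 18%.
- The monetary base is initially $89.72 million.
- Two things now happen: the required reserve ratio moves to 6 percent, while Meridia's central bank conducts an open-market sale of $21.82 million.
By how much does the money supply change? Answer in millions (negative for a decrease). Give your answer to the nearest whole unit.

Before: m₁ = 1 / (0.18) ≈ 5.5556, MB₁ = 89.72, so M₁ = 5.5556 × 89.72 ≈ 498.4484 million.
After: m₂ = 1 / (0.06) ≈ 16.6667, MB₂ = 89.72 − 21.82 = 67.9, so M₂ = 16.6667 × 67.9 ≈ 1131.6689 million.
ΔM = M₂ − M₁ = 1131.6689 − 498.4484 = 633.2205 million.

$633 million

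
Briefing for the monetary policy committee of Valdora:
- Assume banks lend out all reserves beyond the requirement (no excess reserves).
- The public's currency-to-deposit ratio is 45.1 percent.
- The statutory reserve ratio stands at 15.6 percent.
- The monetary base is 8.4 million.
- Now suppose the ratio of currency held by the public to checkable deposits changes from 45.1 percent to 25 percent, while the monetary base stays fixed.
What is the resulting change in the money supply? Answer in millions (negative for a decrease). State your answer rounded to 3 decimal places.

Initially m₁ = (1 + 0.451) / (0.156 + 0.451) ≈ 2.39044, so M₁ = 2.39044 × 8.4 ≈ 20.0797 million.
After the change m₂ = (1 + 0.25) / (0.156 + 0.25) ≈ 3.07882, so M₂ = 3.07882 × 8.4 ≈ 25.8621 million.
ΔM = M₂ − M₁ = 25.8621 − 20.0797 = 5.7824 million.

5.782 million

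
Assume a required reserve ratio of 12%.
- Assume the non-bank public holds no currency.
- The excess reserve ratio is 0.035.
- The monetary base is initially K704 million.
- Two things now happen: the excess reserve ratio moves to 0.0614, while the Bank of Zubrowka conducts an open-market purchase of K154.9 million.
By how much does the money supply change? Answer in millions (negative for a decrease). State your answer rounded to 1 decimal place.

Before: m₁ = 1 / (0.12 + 0.035) ≈ 6.45161, MB₁ = 704, so M₁ = 6.45161 × 704 ≈ 4541.9334 million.
After: m₂ = 1 / (0.12 + 0.0614) ≈ 5.51268, MB₂ = 704 + 154.9 = 858.9, so M₂ = 5.51268 × 858.9 ≈ 4734.8409 million.
ΔM = M₂ − M₁ = 4734.8409 − 4541.9334 = 192.9075 million.

K192.9 million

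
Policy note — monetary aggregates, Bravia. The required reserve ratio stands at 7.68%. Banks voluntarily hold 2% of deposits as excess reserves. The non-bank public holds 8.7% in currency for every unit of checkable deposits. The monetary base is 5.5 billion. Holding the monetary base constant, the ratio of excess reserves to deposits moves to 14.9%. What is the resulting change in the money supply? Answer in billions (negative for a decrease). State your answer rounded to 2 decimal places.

Initially m₁ = (1 + 0.087) / (0.0768 + 0.02 + 0.087) ≈ 5.9140, so M₁ = 5.9140 × 5.5 = 32.527 billion.
After the change m₂ = (1 + 0.087) / (0.0768 + 0.149 + 0.087) ≈ 3.4751, so M₂ = 3.4751 × 5.5 ≈ 19.113 billion.
ΔM = M₂ − M₁ = 19.113 − 32.527 = -13.414 billion.

-13.41 billion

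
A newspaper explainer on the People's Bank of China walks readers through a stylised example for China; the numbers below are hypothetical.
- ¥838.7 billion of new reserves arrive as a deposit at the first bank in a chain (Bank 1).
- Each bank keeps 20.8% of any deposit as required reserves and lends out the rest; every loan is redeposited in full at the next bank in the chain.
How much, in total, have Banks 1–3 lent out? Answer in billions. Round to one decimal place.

¥1607.0 billion

Bank i lends (1 − rr)^i of the original deposit: Bank 1 lends 838.7·0.7920 = 664.2504, Bank 2 lends 838.7·0.7920² ≈ 526.0863, and so on.
Summing a geometric series: total = 838.7·[0.7920·(1 − 0.7920^3) / (1 − 0.7920)] ≈ 1606.9971 billion.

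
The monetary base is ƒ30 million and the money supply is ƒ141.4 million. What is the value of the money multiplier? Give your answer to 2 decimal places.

4.71

The money multiplier is m = M / MB = 141.4 / 30 ≈ 4.71333.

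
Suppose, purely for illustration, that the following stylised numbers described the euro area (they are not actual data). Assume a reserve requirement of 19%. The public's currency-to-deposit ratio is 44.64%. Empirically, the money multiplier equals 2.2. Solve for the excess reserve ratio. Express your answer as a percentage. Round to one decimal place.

Using m = 2.2. Since m = (1 + c)/(c + rr + e), the denominator satisfies c + rr + e = (1 + c)/m = (1 + 0.4464) / 2.2 ≈ 0.657455.
With c = 0.4464 and rr = 0.19, the excess reserve ratio is 0.657455 − 0.4464 − 0.19 = 0.021055.

2.1%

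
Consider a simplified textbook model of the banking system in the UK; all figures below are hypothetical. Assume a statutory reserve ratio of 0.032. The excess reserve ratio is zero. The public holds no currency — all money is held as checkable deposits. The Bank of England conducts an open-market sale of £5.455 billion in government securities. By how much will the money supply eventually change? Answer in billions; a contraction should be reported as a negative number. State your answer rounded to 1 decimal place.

-170.5 billion

The simple money multiplier is m = 1/rr = 1/0.032 = 31.25.
An open-market sale reduces the monetary base by 5.455 billion, so ΔM = m × ΔMB = 31.25 × (−5.455) ≈ -170.4688 billion.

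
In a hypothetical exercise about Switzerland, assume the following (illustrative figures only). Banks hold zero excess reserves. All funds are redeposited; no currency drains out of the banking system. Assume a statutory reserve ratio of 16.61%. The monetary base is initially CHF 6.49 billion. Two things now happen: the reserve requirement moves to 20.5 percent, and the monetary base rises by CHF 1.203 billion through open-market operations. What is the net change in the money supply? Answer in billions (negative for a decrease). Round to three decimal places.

-1.546 billion

Before: m₁ = 1 / (0.1661) ≈ 6.02047, MB₁ = 6.49, so M₁ = 6.02047 × 6.49 ≈ 39.0729 billion.
After: m₂ = 1 / (0.205) ≈ 4.87805, MB₂ = 6.49 + 1.203 = 7.693, so M₂ = 4.87805 × 7.693 ≈ 37.5268 billion.
ΔM = M₂ − M₁ = 37.5268 − 39.0729 = -1.5461 billion.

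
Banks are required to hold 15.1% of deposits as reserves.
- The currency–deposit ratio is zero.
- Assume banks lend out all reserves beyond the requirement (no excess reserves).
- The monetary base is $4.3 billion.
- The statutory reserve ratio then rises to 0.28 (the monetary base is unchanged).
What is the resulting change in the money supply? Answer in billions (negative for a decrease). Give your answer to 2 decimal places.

-13.12 billion

Initially m₁ = 1 / (0.151) ≈ 6.6225, so M₁ = 6.6225 × 4.3 ≈ 28.4767 billion.
After the change m₂ = 1 / (0.28) ≈ 3.5714, so M₂ = 3.5714 × 4.3 ≈ 15.357 billion.
ΔM = M₂ − M₁ = 15.357 − 28.4767 = -13.1197 billion.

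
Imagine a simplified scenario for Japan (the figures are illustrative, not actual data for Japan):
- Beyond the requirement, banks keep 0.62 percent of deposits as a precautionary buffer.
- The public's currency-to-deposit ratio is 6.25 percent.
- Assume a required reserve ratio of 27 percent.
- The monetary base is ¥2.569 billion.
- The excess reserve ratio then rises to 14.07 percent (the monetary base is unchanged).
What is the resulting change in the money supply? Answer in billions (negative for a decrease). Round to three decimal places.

-2.291 billion

Initially m₁ = (1 + 0.0625) / (0.27 + 0.0062 + 0.0625) ≈ 3.13699, so M₁ = 3.13699 × 2.569 ≈ 8.0589 billion.
After the change m₂ = (1 + 0.0625) / (0.27 + 0.1407 + 0.0625) ≈ 2.24535, so M₂ = 2.24535 × 2.569 ≈ 5.7683 billion.
ΔM = M₂ − M₁ = 5.7683 − 8.0589 = -2.2906 billion.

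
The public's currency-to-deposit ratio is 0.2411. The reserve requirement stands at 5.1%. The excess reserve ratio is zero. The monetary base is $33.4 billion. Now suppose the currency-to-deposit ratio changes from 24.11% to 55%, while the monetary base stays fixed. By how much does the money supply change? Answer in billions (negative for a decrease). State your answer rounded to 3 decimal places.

-55.773 billion

Initially m₁ = (1 + 0.2411) / (0.051 + 0.2411) ≈ 4.248887, so M₁ = 4.248887 × 33.4 ≈ 141.9128 billion.
After the change m₂ = (1 + 0.55) / (0.051 + 0.55) ≈ 2.579035, so M₂ = 2.579035 × 33.4 ≈ 86.1398 billion.
ΔM = M₂ − M₁ = 86.1398 − 141.9128 = -55.773 billion.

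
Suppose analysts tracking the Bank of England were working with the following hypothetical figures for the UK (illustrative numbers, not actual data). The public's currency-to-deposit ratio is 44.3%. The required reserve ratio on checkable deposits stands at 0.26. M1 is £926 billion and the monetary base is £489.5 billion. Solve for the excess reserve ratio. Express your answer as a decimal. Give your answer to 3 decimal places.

Using m = M/MB = 926/489.5 ≈ 1.891726. Since m = (1 + c)/(c + rr + e), the denominator satisfies c + rr + e = (1 + c)/m = (1 + 0.443) / 1.891726 ≈ 0.762795.
With c = 0.443 and rr = 0.26, the excess reserve ratio is 0.762795 − 0.443 − 0.26 = 0.059795.

0.060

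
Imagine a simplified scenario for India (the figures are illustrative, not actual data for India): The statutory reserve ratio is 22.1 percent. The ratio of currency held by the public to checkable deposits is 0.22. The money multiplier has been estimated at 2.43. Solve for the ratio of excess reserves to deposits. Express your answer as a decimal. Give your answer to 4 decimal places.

Using m = 2.43. Since m = (1 + c)/(c + rr + e), the denominator satisfies c + rr + e = (1 + c)/m = (1 + 0.22) / 2.43 ≈ 0.502058.
With c = 0.22 and rr = 0.221, the ratio of excess reserves to deposits is 0.502058 − 0.22 − 0.221 = 0.061058.

0.0611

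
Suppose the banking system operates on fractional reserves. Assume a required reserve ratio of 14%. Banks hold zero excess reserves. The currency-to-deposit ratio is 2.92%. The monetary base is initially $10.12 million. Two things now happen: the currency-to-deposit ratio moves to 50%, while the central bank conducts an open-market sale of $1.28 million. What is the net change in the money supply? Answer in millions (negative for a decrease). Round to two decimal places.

Before: m₁ = (1 + 0.0292) / (0.14 + 0.0292) ≈ 6.08274, MB₁ = 10.12, so M₁ = 6.08274 × 10.12 ≈ 61.5573 million.
After: m₂ = (1 + 0.5) / (0.14 + 0.5) = 2.34375, MB₂ = 10.12 − 1.28 = 8.84, so M₂ = 2.34375 × 8.84 ≈ 20.7188 million.
ΔM = M₂ − M₁ = 20.7188 − 61.5573 = -40.8385 million.

-40.84 million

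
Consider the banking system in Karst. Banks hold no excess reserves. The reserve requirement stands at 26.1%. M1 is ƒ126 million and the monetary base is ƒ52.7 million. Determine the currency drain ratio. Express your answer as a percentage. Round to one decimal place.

Using m = M/MB = 126/52.7 ≈ 2.390892. From m = (1 + c)/(c + rr + e), rearranging gives 1 + c = m·(c + rr + e), so c·(1 − m) = m·(rr + e) − 1.
Hence c = [m·(rr + e) − 1]/(1 − m) = [2.390892 × (0.261 + 0) − 1] / (1 − 2.390892) ≈ 0.270314.

27.0%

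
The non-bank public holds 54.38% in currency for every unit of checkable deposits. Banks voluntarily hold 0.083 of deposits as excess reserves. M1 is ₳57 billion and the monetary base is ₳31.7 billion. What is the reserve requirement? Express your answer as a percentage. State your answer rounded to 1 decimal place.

23.2%

Using m = M/MB = 57/31.7 ≈ 1.798107. Since m = (1 + c)/(c + rr + e), the denominator satisfies c + rr + e = (1 + c)/m = (1 + 0.5438) / 1.798107 ≈ 0.858570.
With c = 0.5438 and e = 0.083, the reserve requirement is 0.858570 − 0.5438 − 0.083 = 0.23177.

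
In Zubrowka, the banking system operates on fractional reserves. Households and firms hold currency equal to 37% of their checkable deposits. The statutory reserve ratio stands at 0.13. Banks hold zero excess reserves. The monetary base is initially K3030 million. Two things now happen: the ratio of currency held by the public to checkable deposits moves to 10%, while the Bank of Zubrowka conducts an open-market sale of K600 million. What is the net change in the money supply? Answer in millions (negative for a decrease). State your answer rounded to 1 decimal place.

K3319.5 million

Before: m₁ = (1 + 0.37) / (0.13 + 0.37) = 2.74, MB₁ = 3030, so M₁ = 2.74 × 3030 = 8302.2 million.
After: m₂ = (1 + 0.1) / (0.13 + 0.1) ≈ 4.782609, MB₂ = 3030 − 600 = 2430, so M₂ = 4.782609 × 2430 ≈ 11621.7399 million.
ΔM = M₂ − M₁ = 11621.7399 − 8302.2 = 3319.5399 million.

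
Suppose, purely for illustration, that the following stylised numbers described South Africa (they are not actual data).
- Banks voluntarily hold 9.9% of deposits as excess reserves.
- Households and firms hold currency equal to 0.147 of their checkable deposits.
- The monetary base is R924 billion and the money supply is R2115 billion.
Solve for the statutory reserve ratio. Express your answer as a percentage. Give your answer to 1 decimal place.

Using m = M/MB = 2115/924 ≈ 2.288961. Since m = (1 + c)/(c + rr + e), the denominator satisfies c + rr + e = (1 + c)/m = (1 + 0.147) / 2.288961 ≈ 0.501101.
With c = 0.147 and e = 0.099, the statutory reserve ratio is 0.501101 − 0.147 − 0.099 = 0.255101.

25.5%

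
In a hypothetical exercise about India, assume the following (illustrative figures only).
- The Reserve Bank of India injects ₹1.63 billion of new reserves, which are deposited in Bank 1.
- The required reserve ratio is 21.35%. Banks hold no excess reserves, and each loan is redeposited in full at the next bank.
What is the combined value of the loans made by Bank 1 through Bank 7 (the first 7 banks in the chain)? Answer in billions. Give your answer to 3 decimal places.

₹4.887 billion

Bank i lends (1 − rr)^i of the original deposit: Bank 1 lends 1.63·0.7865 ≈ 1.2820, Bank 2 lends 1.63·0.7865² ≈ 1.0083, and so on.
Summing a geometric series: total = 1.63·[0.7865·(1 − 0.7865^7) / (1 − 0.7865)] ≈ 4.8868 billion.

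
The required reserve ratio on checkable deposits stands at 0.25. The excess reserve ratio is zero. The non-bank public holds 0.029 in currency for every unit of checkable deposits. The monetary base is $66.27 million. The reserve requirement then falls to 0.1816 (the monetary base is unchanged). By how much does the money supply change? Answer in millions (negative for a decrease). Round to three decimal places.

$79.383 million

Initially m₁ = (1 + 0.029) / (0.25 + 0.029) ≈ 3.688172, so M₁ = 3.688172 × 66.27 ≈ 244.4152 million.
After the change m₂ = (1 + 0.029) / (0.1816 + 0.029) ≈ 4.886040, so M₂ = 4.886040 × 66.27 ≈ 323.7979 million.
ΔM = M₂ − M₁ = 323.7979 − 244.4152 = 79.3827 million.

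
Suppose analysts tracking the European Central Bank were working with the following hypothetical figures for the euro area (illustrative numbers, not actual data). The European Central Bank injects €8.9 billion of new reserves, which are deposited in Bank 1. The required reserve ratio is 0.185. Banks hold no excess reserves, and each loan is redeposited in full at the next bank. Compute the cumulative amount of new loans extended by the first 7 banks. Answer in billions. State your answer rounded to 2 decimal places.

Bank i lends (1 − rr)^i of the original deposit: Bank 1 lends 8.9·0.8150 = 7.2535, Bank 2 lends 8.9·0.8150² ≈ 5.9116, and so on.
Summing a geometric series: total = 8.9·[0.8150·(1 − 0.8150^7) / (1 − 0.8150)] ≈ 29.8437 billion.

€29.84 billion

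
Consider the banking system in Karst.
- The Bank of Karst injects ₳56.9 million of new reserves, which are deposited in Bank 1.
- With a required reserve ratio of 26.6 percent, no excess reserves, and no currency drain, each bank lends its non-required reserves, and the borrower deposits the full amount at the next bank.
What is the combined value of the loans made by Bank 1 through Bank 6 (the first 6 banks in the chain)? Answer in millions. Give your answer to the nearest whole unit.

Bank i lends (1 − rr)^i of the original deposit: Bank 1 lends 56.9·0.7340 = 41.7646, Bank 2 lends 56.9·0.7340² ≈ 30.6552, and so on.
Summing a geometric series: total = 56.9·[0.7340·(1 − 0.7340^6) / (1 − 0.7340)] ≈ 132.4569 million.

₳132 million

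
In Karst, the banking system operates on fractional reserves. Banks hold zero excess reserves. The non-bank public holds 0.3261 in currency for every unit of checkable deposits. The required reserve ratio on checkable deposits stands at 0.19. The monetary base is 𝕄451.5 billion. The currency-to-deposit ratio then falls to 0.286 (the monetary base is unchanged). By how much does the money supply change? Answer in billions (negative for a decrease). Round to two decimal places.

Initially m₁ = (1 + 0.3261) / (0.19 + 0.3261) ≈ 2.569463, so M₁ = 2.569463 × 451.5 ≈ 1160.1125 billion.
After the change m₂ = (1 + 0.286) / (0.19 + 0.286) ≈ 2.701681, so M₂ = 2.701681 × 451.5 ≈ 1219.809 billion.
ΔM = M₂ − M₁ = 1219.809 − 1160.1125 = 59.6965 billion.

𝕄59.70 billion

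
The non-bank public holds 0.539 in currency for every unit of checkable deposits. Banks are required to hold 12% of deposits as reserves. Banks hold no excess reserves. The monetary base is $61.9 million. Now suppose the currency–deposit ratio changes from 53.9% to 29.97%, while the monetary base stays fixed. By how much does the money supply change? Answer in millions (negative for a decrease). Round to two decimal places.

Initially m₁ = (1 + 0.539) / (0.12 + 0.539) ≈ 2.33536, so M₁ = 2.33536 × 61.9 ≈ 144.5588 million.
After the change m₂ = (1 + 0.2997) / (0.12 + 0.2997) ≈ 3.09674, so M₂ = 3.09674 × 61.9 ≈ 191.6882 million.
ΔM = M₂ − M₁ = 191.6882 − 144.5588 = 47.1294 million.

$47.13 million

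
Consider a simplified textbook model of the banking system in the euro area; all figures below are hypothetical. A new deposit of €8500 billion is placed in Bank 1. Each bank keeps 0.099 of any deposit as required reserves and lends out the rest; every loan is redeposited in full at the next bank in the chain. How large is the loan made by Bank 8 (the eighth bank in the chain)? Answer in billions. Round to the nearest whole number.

€3692 billion

Each bank lends a fraction (1 − rr) = 0.9010 of the deposit it receives, so Bank 8 receives 8500·0.9010^7 and lends 8500·0.9010^8 ≈ 3691.6222 billion.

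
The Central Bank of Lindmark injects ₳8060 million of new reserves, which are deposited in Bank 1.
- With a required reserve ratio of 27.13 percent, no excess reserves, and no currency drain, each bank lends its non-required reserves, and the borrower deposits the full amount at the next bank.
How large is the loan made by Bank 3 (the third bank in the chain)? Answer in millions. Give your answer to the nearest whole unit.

₳3119 million

Each bank lends a fraction (1 − rr) = 0.7287 of the deposit it receives, so Bank 3 receives 8060·0.7287^2 and lends 8060·0.7287^3 ≈ 3118.7557 million.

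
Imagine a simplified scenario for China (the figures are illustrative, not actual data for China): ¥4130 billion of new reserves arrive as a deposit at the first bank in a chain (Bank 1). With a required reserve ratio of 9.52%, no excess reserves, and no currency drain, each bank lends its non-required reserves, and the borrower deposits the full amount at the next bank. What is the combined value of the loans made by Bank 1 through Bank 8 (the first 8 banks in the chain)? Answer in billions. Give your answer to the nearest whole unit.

Bank i lends (1 − rr)^i of the original deposit: Bank 1 lends 4130·0.9048 = 3736.8240, Bank 2 lends 4130·0.9048² ≈ 3381.0784, and so on.
Summing a geometric series: total = 4130·[0.9048·(1 − 0.9048^8) / (1 − 0.9048)] ≈ 21620.9679 billion.

¥21621 billion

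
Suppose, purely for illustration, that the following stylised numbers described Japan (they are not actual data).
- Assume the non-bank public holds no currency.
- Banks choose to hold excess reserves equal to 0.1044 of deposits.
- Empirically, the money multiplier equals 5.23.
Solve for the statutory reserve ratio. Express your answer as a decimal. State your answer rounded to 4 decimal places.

Using m = 5.23. Since m = (1 + c)/(c + rr + e), the denominator satisfies c + rr + e = (1 + c)/m = (1 + 0) / 5.23 ≈ 0.191205.
With c = 0 and e = 0.1044, the statutory reserve ratio is 0.191205 − 0 − 0.1044 = 0.086805.

0.0868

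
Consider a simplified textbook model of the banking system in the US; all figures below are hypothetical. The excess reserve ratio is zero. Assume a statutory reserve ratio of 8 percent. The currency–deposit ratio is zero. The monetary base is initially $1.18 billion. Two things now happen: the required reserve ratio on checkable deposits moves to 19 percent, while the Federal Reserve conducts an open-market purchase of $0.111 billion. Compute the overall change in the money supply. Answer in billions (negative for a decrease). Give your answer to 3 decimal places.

-7.955 billion

Before: m₁ = 1 / (0.08) = 12.5, MB₁ = 1.18, so M₁ = 12.5 × 1.18 = 14.75 billion.
After: m₂ = 1 / (0.19) ≈ 5.26316, MB₂ = 1.18 + 0.111 = 1.291, so M₂ = 5.26316 × 1.291 ≈ 6.7947 billion.
ΔM = M₂ − M₁ = 6.7947 − 14.75 = -7.9553 billion.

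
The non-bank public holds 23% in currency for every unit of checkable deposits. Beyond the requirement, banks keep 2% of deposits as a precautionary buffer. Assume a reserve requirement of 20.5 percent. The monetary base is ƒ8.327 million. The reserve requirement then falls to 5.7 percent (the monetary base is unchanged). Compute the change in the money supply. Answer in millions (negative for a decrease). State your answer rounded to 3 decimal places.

Initially m₁ = (1 + 0.23) / (0.205 + 0.02 + 0.23) ≈ 2.70330, so M₁ = 2.70330 × 8.327 ≈ 22.5104 million.
After the change m₂ = (1 + 0.23) / (0.057 + 0.02 + 0.23) ≈ 4.00651, so M₂ = 4.00651 × 8.327 ≈ 33.3622 million.
ΔM = M₂ − M₁ = 33.3622 − 22.5104 = 10.8518 million.

ƒ10.852 million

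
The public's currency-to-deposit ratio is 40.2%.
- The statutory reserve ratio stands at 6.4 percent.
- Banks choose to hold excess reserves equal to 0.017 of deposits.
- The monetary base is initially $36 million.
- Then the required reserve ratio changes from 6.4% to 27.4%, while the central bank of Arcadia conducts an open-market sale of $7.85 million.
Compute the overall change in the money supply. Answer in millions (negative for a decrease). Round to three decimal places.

Before: m₁ = (1 + 0.402) / (0.064 + 0.017 + 0.402) ≈ 2.902692, MB₁ = 36, so M₁ = 2.902692 × 36 ≈ 104.4969 million.
After: m₂ = (1 + 0.402) / (0.274 + 0.017 + 0.402) ≈ 2.023088, MB₂ = 36 − 7.85 = 28.15, so M₂ = 2.023088 × 28.15 ≈ 56.9499 million.
ΔM = M₂ − M₁ = 56.9499 − 104.4969 = -47.547 million.

-47.547 million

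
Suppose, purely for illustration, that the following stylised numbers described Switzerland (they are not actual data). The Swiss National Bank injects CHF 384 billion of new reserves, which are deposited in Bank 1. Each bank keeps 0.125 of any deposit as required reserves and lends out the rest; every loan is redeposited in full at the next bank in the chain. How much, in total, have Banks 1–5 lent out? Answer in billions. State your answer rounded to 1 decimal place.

CHF 1309.3 billion

Bank i lends (1 − rr)^i of the original deposit: Bank 1 lends 384·0.8750 = 336.0000, Bank 2 lends 384·0.8750² = 294.0000, and so on.
Summing a geometric series: total = 384·[0.8750·(1 − 0.8750^5) / (1 − 0.8750)] ≈ 1309.3008 billion.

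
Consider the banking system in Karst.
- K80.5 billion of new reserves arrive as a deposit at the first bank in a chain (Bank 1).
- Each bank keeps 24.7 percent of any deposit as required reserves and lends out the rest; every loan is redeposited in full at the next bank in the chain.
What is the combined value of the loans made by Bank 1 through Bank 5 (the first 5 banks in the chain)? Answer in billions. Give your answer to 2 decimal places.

K186.00 billion

Bank i lends (1 − rr)^i of the original deposit: Bank 1 lends 80.5·0.7530 = 60.6165, Bank 2 lends 80.5·0.7530² ≈ 45.6442, and so on.
Summing a geometric series: total = 80.5·[0.7530·(1 − 0.7530^5) / (1 − 0.7530)] ≈ 185.9997 billion.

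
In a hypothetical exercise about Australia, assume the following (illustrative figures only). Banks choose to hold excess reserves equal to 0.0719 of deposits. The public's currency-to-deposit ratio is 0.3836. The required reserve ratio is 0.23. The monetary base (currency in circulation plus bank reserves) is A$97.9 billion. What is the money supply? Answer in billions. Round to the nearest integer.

A$198 billion

The money multiplier is m = (1 + c) / (rr + e + c) = (1 + 0.3836) / (0.23 + 0.0719 + 0.3836) ≈ 2.0184.
So M = m × MB = 2.0184 × 97.9 ≈ 197.6014 billion.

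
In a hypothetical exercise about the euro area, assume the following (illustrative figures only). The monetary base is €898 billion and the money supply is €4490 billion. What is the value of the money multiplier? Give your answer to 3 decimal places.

The money multiplier is m = M / MB = 4490 / 898 = 5.00000.

5.000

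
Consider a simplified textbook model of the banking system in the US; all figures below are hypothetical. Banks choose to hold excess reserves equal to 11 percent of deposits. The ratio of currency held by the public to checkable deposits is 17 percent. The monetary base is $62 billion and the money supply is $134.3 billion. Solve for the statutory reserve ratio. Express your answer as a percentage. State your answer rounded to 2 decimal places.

Using m = M/MB = 134.3/62 ≈ 2.166129. Since m = (1 + c)/(c + rr + e), the denominator satisfies c + rr + e = (1 + c)/m = (1 + 0.17) / 2.166129 ≈ 0.540134.
With c = 0.17 and e = 0.11, the statutory reserve ratio is 0.540134 − 0.17 − 0.11 = 0.260134.

26.01%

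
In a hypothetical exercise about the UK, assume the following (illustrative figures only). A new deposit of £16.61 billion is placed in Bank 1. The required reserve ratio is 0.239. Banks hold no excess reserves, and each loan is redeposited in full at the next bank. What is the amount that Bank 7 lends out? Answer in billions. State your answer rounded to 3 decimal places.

£2.455 billion

Each bank lends a fraction (1 − rr) = 0.7610 of the deposit it receives, so Bank 7 receives 16.61·0.7610^6 and lends 16.61·0.7610^7 ≈ 2.4551 billion.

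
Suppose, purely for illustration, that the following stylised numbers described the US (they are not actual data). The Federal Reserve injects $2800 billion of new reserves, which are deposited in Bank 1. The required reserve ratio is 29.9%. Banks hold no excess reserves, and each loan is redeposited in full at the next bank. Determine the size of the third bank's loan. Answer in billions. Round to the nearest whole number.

Each bank lends a fraction (1 − rr) = 0.7010 of the deposit it receives, so Bank 3 receives 2800·0.7010^2 and lends 2800·0.7010^3 ≈ 964.5219 billion.

$965 billion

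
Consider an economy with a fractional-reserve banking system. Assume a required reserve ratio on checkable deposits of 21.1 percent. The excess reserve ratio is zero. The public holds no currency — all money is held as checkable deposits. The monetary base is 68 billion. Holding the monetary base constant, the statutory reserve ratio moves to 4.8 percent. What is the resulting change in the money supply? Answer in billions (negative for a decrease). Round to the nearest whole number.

1094 billion

Initially m₁ = 1 / (0.211) ≈ 4.7393, so M₁ = 4.7393 × 68 = 322.2724 billion.
After the change m₂ = 1 / (0.048) ≈ 20.8333, so M₂ = 20.8333 × 68 = 1416.6644 billion.
ΔM = M₂ − M₁ = 1416.6644 − 322.2724 = 1094.392 billion.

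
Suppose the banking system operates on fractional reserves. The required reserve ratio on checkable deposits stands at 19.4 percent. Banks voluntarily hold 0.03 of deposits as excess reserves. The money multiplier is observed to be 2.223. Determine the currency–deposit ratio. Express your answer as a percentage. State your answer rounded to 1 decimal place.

Using m = 2.223. From m = (1 + c)/(c + rr + e), rearranging gives 1 + c = m·(c + rr + e), so c·(1 − m) = m·(rr + e) − 1.
Hence c = [m·(rr + e) − 1]/(1 − m) = [2.223 × (0.194 + 0.03) − 1] / (1 − 2.223) ≈ 0.410505.

41.1%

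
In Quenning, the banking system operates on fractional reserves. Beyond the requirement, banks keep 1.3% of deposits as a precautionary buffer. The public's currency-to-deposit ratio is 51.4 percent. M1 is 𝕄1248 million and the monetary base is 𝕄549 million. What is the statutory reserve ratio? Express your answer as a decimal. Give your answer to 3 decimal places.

0.139

Using m = M/MB = 1248/549 ≈ 2.273224. Since m = (1 + c)/(c + rr + e), the denominator satisfies c + rr + e = (1 + c)/m = (1 + 0.514) / 2.273224 ≈ 0.666014.
With c = 0.514 and e = 0.013, the statutory reserve ratio is 0.666014 − 0.514 − 0.013 = 0.139014.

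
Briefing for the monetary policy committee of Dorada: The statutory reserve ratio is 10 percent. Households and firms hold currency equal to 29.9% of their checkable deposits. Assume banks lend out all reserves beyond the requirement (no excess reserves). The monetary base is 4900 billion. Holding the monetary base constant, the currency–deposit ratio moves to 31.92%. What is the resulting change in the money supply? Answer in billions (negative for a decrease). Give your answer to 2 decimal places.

-532.59 billion

Initially m₁ = (1 + 0.299) / (0.1 + 0.299) ≈ 3.2556391, so M₁ = 3.2556391 × 4900 ≈ 15952.6316 billion.
After the change m₂ = (1 + 0.3192) / (0.1 + 0.3192) ≈ 3.1469466, so M₂ = 3.1469466 × 4900 ≈ 15420.0383 billion.
ΔM = M₂ − M₁ = 15420.0383 − 15952.6316 = -532.5933 billion.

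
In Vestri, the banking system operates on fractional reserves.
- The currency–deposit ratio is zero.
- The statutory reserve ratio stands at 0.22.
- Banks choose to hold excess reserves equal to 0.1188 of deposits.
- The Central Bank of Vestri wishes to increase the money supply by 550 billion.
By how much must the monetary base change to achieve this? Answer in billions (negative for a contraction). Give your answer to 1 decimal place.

The money multiplier is m = 1 / (rr + e) = 1 / (0.22 + 0.1188) ≈ 2.95159.
ΔMB = ΔM / m = (+550) / 2.95159 ≈ 186.3402 billion.

186.3 billion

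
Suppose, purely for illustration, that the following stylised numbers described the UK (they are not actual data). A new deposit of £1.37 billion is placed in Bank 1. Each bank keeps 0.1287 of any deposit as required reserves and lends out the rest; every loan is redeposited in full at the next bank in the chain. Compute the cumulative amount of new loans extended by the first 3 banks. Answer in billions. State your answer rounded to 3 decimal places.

Bank i lends (1 − rr)^i of the original deposit: Bank 1 lends 1.37·0.8713 ≈ 1.1937, Bank 2 lends 1.37·0.8713² ≈ 1.0401, and so on.
Summing a geometric series: total = 1.37·[0.8713·(1 − 0.8713^3) / (1 − 0.8713)] ≈ 3.1399 billion.

£3.140 billion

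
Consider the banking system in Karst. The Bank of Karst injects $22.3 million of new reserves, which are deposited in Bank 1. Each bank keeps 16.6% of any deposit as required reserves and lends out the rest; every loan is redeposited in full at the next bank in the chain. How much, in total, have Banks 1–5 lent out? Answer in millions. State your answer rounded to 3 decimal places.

Bank i lends (1 − rr)^i of the original deposit: Bank 1 lends 22.3·0.8340 = 18.5982, Bank 2 lends 22.3·0.8340² ≈ 15.5109, and so on.
Summing a geometric series: total = 22.3·[0.8340·(1 − 0.8340^5) / (1 − 0.8340)] ≈ 66.8317 million.

$66.832 million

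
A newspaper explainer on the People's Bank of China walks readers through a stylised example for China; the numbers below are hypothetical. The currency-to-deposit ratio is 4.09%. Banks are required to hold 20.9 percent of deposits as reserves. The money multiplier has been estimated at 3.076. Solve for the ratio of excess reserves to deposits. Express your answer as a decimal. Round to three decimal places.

0.088

Using m = 3.076. Since m = (1 + c)/(c + rr + e), the denominator satisfies c + rr + e = (1 + c)/m = (1 + 0.0409) / 3.076 ≈ 0.338394.
With c = 0.0409 and rr = 0.209, the ratio of excess reserves to deposits is 0.338394 − 0.0409 − 0.209 = 0.088494.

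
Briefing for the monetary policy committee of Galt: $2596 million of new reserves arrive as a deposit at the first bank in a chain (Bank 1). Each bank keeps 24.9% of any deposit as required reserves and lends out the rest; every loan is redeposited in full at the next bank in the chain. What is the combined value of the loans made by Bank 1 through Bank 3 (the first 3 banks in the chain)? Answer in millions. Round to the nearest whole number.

Bank i lends (1 − rr)^i of the original deposit: Bank 1 lends 2596·0.7510 = 1949.5960, Bank 2 lends 2596·0.7510² ≈ 1464.1466, and so on.
Summing a geometric series: total = 2596·[0.7510·(1 − 0.7510^3) / (1 − 0.7510)] ≈ 4513.3167 million.

$4513 million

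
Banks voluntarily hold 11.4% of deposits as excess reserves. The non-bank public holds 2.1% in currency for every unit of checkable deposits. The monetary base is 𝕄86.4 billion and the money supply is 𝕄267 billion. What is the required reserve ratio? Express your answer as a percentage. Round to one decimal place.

19.5%

Using m = M/MB = 267/86.4 ≈ 3.090278. Since m = (1 + c)/(c + rr + e), the denominator satisfies c + rr + e = (1 + c)/m = (1 + 0.021) / 3.090278 ≈ 0.330391.
With c = 0.021 and e = 0.114, the required reserve ratio is 0.330391 − 0.021 − 0.114 = 0.195391.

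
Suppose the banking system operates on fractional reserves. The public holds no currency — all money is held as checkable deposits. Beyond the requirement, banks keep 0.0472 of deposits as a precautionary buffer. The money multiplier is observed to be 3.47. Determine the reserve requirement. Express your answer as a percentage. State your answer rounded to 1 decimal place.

24.1%

Using m = 3.47. Since m = (1 + c)/(c + rr + e), the denominator satisfies c + rr + e = (1 + c)/m = (1 + 0) / 3.47 ≈ 0.288184.
With c = 0 and e = 0.0472, the reserve requirement is 0.288184 − 0 − 0.0472 = 0.240984.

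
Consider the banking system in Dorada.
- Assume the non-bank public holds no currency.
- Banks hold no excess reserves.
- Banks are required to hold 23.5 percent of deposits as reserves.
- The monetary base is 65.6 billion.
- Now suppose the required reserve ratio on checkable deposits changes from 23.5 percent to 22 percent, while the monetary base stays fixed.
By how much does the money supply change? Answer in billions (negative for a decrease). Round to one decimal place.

19.0 billion

Initially m₁ = 1 / (0.235) ≈ 4.2553, so M₁ = 4.2553 × 65.6 ≈ 279.1477 billion.
After the change m₂ = 1 / (0.22) ≈ 4.5455, so M₂ = 4.5455 × 65.6 = 298.1848 billion.
ΔM = M₂ − M₁ = 298.1848 − 279.1477 = 19.0371 billion.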